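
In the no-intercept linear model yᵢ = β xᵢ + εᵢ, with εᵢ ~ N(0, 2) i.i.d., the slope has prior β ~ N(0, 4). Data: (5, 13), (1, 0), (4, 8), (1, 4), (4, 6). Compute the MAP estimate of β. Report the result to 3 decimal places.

log p(β | y) = −Σ(yᵢ − βxᵢ)²/(2·2) − β²/(2·4) + const.
Setting the derivative to zero: Σxᵢ(yᵢ − βxᵢ)/2 − β/4 = 0, so β = Σxᵢyᵢ / (Σxᵢ² + σ²/τ²).
Σxᵢyᵢ = 5·13 + 1·0 + 4·8 + 1·4 + 4·6 = 125; Σxᵢ² = 59; σ²/τ² = 0.5.
β̂_MAP = 125 / (59 + 0.5) = 125/59.5 ≈ 2.101.

β̂_MAP = 2.101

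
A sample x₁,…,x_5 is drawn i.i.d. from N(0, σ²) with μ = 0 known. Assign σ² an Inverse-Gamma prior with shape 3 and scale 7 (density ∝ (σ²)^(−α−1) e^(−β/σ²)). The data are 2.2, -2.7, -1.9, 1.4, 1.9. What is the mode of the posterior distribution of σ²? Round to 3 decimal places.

Sum of squared deviations about the known mean: SS = (2.2−0)² + (-2.7−0)² + (-1.9−0)² + (1.4−0)² + (1.9−0)² = 21.31.
The Normal likelihood contributes (σ²)^(−n/2) exp(−SS/(2σ²)), so the posterior is Inverse-Gamma(α + n/2, β + SS/2) = Inverse-Gamma(5.5, 17.655).
The mode of Inverse-Gamma(a, b) is b/(a+1) = 17.655/6.5 ≈ 2.716.

σ̂²_MAP = 2.716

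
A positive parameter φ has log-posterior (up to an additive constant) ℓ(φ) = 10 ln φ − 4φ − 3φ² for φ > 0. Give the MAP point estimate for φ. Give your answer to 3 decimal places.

φ̂_MAP = 1.000

ℓ'(φ) = 10/φ − 4 − 6φ. Setting this to zero and multiplying by φ: 6φ² + 4φ − 10 = 0.
φ = (−4 + √(4² + 4·6·10)) / (2·6) = (−4 + √256) / 12 = (−4 + 16)/12 = 1.
ℓ''(φ) = −10/φ² − 6 < 0, confirming a maximum.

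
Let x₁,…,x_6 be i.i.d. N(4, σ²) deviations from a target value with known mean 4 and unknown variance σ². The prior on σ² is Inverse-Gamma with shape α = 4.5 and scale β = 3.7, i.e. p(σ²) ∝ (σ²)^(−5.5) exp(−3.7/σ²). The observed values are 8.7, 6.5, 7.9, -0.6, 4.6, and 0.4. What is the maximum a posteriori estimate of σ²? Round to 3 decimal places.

σ̂²_MAP = 5.025

Sum of squared deviations about the known mean: SS = (8.7−4)² + (6.5−4)² + (7.9−4)² + (-0.6−4)² + (4.6−4)² + (0.4−4)² = 78.03.
The Normal likelihood contributes (σ²)^(−n/2) exp(−SS/(2σ²)), so the posterior is Inverse-Gamma(α + n/2, β + SS/2) = Inverse-Gamma(7.5, 42.715).
The mode of Inverse-Gamma(a, b) is b/(a+1) = 42.715/8.5 ≈ 5.025.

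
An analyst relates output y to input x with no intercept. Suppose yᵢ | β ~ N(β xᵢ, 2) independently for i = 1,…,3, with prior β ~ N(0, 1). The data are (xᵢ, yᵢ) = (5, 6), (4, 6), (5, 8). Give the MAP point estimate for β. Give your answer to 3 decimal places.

β̂_MAP = 1.382

log p(β | y) = −Σ(yᵢ − βxᵢ)²/(2·2) − β²/(2·1) + const.
Setting the derivative to zero: Σxᵢ(yᵢ − βxᵢ)/2 − β/1 = 0, so β = Σxᵢyᵢ / (Σxᵢ² + σ²/τ²).
Σxᵢyᵢ = 5·6 + 4·6 + 5·8 = 94; Σxᵢ² = 66; σ²/τ² = 2.
β̂_MAP = 94 / (66 + 2) = 94/68 ≈ 1.382.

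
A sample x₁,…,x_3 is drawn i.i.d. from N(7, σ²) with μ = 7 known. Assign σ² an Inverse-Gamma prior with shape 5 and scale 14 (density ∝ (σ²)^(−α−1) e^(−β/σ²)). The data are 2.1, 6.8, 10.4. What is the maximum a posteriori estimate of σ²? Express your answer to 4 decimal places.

σ̂²_MAP = 4.2407

Sum of squared deviations about the known mean: SS = (2.1−7)² + (6.8−7)² + (10.4−7)² = 35.61.
The Normal likelihood contributes (σ²)^(−n/2) exp(−SS/(2σ²)), so the posterior is Inverse-Gamma(α + n/2, β + SS/2) = Inverse-Gamma(6.5, 31.805).
The mode of Inverse-Gamma(a, b) is b/(a+1) = 31.805/7.5 ≈ 4.2407.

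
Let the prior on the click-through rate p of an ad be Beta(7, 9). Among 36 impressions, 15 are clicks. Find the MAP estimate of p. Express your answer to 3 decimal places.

Prior: Beta(7, 9).
Data: 15 successes in 36 trials. The binomial likelihood contributes p^15(1−p)^21, so the posterior is Beta(7+15, 9+21) = Beta(22, 30).
For Beta(a, b) with a, b > 1 the mode is (a−1)/(a+b−2) = 21/50 ≈ 0.420.

p̂_MAP = 0.420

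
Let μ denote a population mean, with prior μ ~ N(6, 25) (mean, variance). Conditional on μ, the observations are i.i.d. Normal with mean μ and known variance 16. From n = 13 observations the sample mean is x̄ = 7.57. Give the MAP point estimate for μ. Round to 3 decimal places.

μ̂_MAP = 7.496

n = 13, x̄ = 7.57.
For a Normal prior and Normal likelihood with known variance, the posterior is Normal; its mode equals its mean, the precision-weighted average.
Prior precision 1/σ₀² = 1/25 = 0.04; data precision n/σ² = 13/16 = 0.8125.
μ̂ = (0.04·6 + 0.8125·7.57) / (0.04 + 0.8125) = 6.390625/0.8525 = 10225/1364 ≈ 7.496.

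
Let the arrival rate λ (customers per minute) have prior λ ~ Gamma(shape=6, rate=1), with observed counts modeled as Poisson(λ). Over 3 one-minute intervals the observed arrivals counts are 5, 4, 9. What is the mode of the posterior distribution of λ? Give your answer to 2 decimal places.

λ̂_MAP = 5.75

Σxᵢ = 5+4+9 = 18, with n = 3.
Posterior ∝ λ^5e^(−1λ) · λ^18e^(−3λ) = λ^23e^(−4λ), i.e. Gamma(shape=24, rate=4).
The mode of a Gamma(a, b) with a ≥ 1 (shape–rate) is (a−1)/b = 23/4 ≈ 5.75.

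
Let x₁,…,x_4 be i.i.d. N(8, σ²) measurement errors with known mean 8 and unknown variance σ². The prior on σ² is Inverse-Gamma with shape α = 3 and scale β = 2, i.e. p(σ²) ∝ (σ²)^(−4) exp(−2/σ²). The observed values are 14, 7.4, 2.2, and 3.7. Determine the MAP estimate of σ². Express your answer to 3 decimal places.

Sum of squared deviations about the known mean: SS = (14−8)² + (7.4−8)² + (2.2−8)² + (3.7−8)² = 88.49.
The Normal likelihood contributes (σ²)^(−n/2) exp(−SS/(2σ²)), so the posterior is Inverse-Gamma(α + n/2, β + SS/2) = Inverse-Gamma(5, 46.245).
The mode of Inverse-Gamma(a, b) is b/(a+1) = 46.245/6 ≈ 7.708.

σ̂²_MAP = 7.708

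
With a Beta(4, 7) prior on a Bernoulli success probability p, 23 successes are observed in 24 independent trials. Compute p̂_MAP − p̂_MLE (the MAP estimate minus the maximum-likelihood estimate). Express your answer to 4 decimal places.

Posterior is Beta(27, 8); MAP = (27−1)/(35−2) = 26/33 ≈ 0.78788.
MLE ignores the prior: p̂_MLE = k/n = 23/24 ≈ 0.95833.
Difference = 26/33 − 23/24 = -15/88 ≈ -0.1705.

MAP − MLE = -0.1705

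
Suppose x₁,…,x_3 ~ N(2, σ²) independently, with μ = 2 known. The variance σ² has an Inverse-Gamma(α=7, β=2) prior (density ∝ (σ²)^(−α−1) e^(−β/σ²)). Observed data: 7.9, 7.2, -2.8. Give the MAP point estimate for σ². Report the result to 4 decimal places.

Sum of squared deviations about the known mean: SS = (7.9−2)² + (7.2−2)² + (-2.8−2)² = 84.89.
The Normal likelihood contributes (σ²)^(−n/2) exp(−SS/(2σ²)), so the posterior is Inverse-Gamma(α + n/2, β + SS/2) = Inverse-Gamma(8.5, 44.445).
The mode of Inverse-Gamma(a, b) is b/(a+1) = 44.445/9.5 ≈ 4.6784.

σ̂²_MAP = 4.6784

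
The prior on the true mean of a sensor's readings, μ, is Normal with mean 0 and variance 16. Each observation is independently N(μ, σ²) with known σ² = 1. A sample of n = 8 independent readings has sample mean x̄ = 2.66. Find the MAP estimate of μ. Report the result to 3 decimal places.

n = 8, x̄ = 2.66.
For a Normal prior and Normal likelihood with known variance, the posterior is Normal; its mode equals its mean, the precision-weighted average.
Prior precision 1/σ₀² = 1/16 = 0.0625; data precision n/σ² = 8/1 = 8.
μ̂ = (0.0625·0 + 8·2.66) / (0.0625 + 8) = 21.28/8.0625 = 8512/3225 ≈ 2.639.

μ̂_MAP = 2.639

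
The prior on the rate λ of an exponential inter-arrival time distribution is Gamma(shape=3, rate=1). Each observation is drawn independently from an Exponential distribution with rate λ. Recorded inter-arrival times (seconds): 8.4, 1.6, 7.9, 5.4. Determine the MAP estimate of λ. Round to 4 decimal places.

λ̂_MAP = 0.2469

The Exponential(rate=λ) likelihood is ∝ λ^n e^(−λΣtᵢ). Here n = 4 and Σtᵢ = 8.4 + 1.6 + 7.9 + 5.4 = 23.3.
Posterior ∝ λ^2e^(−1λ) · λ^4e^(−23.3λ) = λ^6e^(−24.3λ), i.e. Gamma(7, 24.3).
Mode = (a−1)/b = 6/24.3 ≈ 0.2469.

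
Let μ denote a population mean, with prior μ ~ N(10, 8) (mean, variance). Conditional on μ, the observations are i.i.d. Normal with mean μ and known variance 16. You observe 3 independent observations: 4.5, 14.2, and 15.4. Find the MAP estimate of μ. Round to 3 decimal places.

μ̂_MAP = 10.820

n = 3; x̄ = (4.5 + 14.2 + 15.4)/3 = 34.1/3 = 341/30 ≈ 11.3667.
For a Normal prior and Normal likelihood with known variance, the posterior is Normal; its mode equals its mean, the precision-weighted average.
Prior precision 1/σ₀² = 1/8 = 0.125; data precision n/σ² = 3/16 = 0.1875.
μ̂ = (0.125·10 + 0.1875·(341/30)) / (0.125 + 0.1875) = 3.38125/0.3125 = 10.820.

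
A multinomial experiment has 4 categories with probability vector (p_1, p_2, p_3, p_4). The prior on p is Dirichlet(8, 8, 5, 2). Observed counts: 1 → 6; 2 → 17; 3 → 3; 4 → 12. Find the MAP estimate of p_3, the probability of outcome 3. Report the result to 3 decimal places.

The posterior is Dirichlet(αᵢ + nᵢ) = Dirichlet(14, 25, 8, 14).
For a Dirichlet(a₁,…,a_K) with all aᵢ > 1, the mode has j-th component (aⱼ − 1)/(Σaᵢ − K).
Here Σaᵢ = 61 and K = 4, so p_3 = (8 − 1)/(61 − 4) = 7/57 ≈ 0.123.

MAP estimate: 0.123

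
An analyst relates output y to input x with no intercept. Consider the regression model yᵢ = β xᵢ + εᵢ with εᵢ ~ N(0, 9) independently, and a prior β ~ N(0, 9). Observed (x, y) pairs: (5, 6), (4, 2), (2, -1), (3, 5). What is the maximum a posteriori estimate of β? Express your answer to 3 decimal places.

log p(β | y) = −Σ(yᵢ − βxᵢ)²/(2·9) − β²/(2·9) + const.
Setting the derivative to zero: Σxᵢ(yᵢ − βxᵢ)/9 − β/9 = 0, so β = Σxᵢyᵢ / (Σxᵢ² + σ²/τ²).
Σxᵢyᵢ = 5·6 + 4·2 + 2·(-1) + 3·5 = 51; Σxᵢ² = 54; σ²/τ² = 1.
β̂_MAP = 51 / (54 + 1) = 51/55 ≈ 0.927.

β̂_MAP = 0.927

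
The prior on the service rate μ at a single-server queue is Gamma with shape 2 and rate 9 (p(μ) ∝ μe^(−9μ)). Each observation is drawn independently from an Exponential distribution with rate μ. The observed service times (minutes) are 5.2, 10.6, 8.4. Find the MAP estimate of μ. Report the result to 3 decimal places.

μ̂_MAP = 0.120

The Exponential(rate=μ) likelihood is ∝ μ^n e^(−μΣtᵢ). Here n = 3 and Σtᵢ = 5.2 + 10.6 + 8.4 = 24.2.
Posterior ∝ μe^(−9μ) · μ^3e^(−24.2μ) = μ^4e^(−33.2μ), i.e. Gamma(5, 33.2).
Mode = (a−1)/b = 4/33.2 ≈ 0.120.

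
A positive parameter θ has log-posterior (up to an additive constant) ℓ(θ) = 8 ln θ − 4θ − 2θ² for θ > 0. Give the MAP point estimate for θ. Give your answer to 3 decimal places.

θ̂_MAP = 1.000

ℓ'(θ) = 8/θ − 4 − 4θ. Setting this to zero and multiplying by θ: 4θ² + 4θ − 8 = 0.
θ = (−4 + √(4² + 4·4·8)) / (2·4) = (−4 + √144) / 8 = (−4 + 12)/8 = 1.
ℓ''(θ) = −8/θ² − 4 < 0, confirming a maximum.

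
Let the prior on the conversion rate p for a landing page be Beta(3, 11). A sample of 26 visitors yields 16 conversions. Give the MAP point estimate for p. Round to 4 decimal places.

Prior: Beta(3, 11).
Data: 16 successes in 26 trials. The binomial likelihood contributes p^16(1−p)^10, so the posterior is Beta(3+16, 11+10) = Beta(19, 21).
For Beta(a, b) with a, b > 1 the mode is (a−1)/(a+b−2) = 18/38 ≈ 0.4737.

p̂_MAP = 0.4737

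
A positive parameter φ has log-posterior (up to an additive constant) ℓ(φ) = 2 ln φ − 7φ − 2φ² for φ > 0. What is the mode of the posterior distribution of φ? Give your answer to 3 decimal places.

ℓ'(φ) = 2/φ − 7 − 4φ. Setting this to zero and multiplying by φ: 4φ² + 7φ − 2 = 0.
φ = (−7 + √(7² + 4·4·2)) / (2·4) = (−7 + √81) / 8 = (−7 + 9)/8 = 1/4.
ℓ''(φ) = −2/φ² − 4 < 0, confirming a maximum.

φ̂_MAP = 0.250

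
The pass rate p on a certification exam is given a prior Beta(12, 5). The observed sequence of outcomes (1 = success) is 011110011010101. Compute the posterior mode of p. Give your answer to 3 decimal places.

Prior: Beta(12, 5).
Data: 9 successes in 15 trials (from the sequence). The binomial likelihood contributes p^9(1−p)^6, so the posterior is Beta(12+9, 5+6) = Beta(21, 11).
For Beta(a, b) with a, b > 1 the mode is (a−1)/(a+b−2) = 20/30 ≈ 0.667.

p̂_MAP = 0.667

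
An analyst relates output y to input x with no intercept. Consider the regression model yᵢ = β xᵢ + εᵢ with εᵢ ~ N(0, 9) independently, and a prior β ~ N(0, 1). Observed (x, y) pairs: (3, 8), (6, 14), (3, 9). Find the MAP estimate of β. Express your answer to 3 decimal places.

β̂_MAP = 2.143

log p(β | y) = −Σ(yᵢ − βxᵢ)²/(2·9) − β²/(2·1) + const.
Setting the derivative to zero: Σxᵢ(yᵢ − βxᵢ)/9 − β/1 = 0, so β = Σxᵢyᵢ / (Σxᵢ² + σ²/τ²).
Σxᵢyᵢ = 3·8 + 6·14 + 3·9 = 135; Σxᵢ² = 54; σ²/τ² = 9.
β̂_MAP = 135 / (54 + 9) = 135/63 ≈ 2.143.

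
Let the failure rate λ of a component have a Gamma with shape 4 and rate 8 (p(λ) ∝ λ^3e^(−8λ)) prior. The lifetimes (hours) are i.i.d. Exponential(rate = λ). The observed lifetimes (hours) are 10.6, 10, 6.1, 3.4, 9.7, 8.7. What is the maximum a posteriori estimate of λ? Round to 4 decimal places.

The Exponential(rate=λ) likelihood is ∝ λ^n e^(−λΣtᵢ). Here n = 6 and Σtᵢ = 10.6 + 10 + 6.1 + 3.4 + 9.7 + 8.7 = 48.5.
Posterior ∝ λ^3e^(−8λ) · λ^6e^(−48.5λ) = λ^9e^(−56.5λ), i.e. Gamma(10, 56.5).
Mode = (a−1)/b = 9/56.5 ≈ 0.1593.

λ̂_MAP = 0.1593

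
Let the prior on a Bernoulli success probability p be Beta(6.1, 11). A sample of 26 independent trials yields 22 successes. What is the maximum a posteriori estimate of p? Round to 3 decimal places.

p̂_MAP = 0.659

Prior: Beta(6.1, 11).
Data: 22 successes in 26 trials. The binomial likelihood contributes p^22(1−p)^4, so the posterior is Beta(6.1+22, 11+4) = Beta(28.1, 15).
For Beta(a, b) with a, b > 1 the mode is (a−1)/(a+b−2) = 27.1/41.1 ≈ 0.659.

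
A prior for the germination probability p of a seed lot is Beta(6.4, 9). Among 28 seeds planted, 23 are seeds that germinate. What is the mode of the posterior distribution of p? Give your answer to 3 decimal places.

p̂_MAP = 0.686

Prior: Beta(6.4, 9).
Data: 23 successes in 28 trials. The binomial likelihood contributes p^23(1−p)^5, so the posterior is Beta(6.4+23, 9+5) = Beta(29.4, 14).
For Beta(a, b) with a, b > 1 the mode is (a−1)/(a+b−2) = 28.4/41.4 ≈ 0.686.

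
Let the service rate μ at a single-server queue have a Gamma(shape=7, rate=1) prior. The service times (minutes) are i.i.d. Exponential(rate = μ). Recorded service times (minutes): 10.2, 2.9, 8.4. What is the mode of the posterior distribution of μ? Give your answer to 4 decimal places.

μ̂_MAP = 0.4000

The Exponential(rate=μ) likelihood is ∝ μ^n e^(−μΣtᵢ). Here n = 3 and Σtᵢ = 10.2 + 2.9 + 8.4 = 21.5.
Posterior ∝ μ^6e^(−1μ) · μ^3e^(−21.5μ) = μ^9e^(−22.5μ), i.e. Gamma(10, 22.5).
Mode = (a−1)/b = 9/22.5 ≈ 0.4000.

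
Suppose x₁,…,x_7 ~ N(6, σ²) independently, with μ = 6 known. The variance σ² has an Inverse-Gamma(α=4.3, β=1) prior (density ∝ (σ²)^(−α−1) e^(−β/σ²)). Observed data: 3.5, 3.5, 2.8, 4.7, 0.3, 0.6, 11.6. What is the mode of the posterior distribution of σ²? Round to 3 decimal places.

σ̂²_MAP = 6.786

Sum of squared deviations about the known mean: SS = (3.5−6)² + (3.5−6)² + (2.8−6)² + (4.7−6)² + (0.3−6)² + (0.6−6)² + (11.6−6)² = 117.44.
The Normal likelihood contributes (σ²)^(−n/2) exp(−SS/(2σ²)), so the posterior is Inverse-Gamma(α + n/2, β + SS/2) = Inverse-Gamma(7.8, 59.72).
The mode of Inverse-Gamma(a, b) is b/(a+1) = 59.72/8.8 ≈ 6.786.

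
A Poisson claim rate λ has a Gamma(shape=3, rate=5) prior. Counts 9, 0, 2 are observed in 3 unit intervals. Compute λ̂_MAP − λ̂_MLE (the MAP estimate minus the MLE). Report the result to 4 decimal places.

Σxᵢ = 11. Posterior is Gamma(14, 8); MAP = (14−1)/8 = 13/8 ≈ 1.62500.
MLE = x̄ = 11/3 ≈ 3.66667.
Difference = 13/8 − 11/3 = -49/24 ≈ -2.0417.

MAP − MLE = -2.0417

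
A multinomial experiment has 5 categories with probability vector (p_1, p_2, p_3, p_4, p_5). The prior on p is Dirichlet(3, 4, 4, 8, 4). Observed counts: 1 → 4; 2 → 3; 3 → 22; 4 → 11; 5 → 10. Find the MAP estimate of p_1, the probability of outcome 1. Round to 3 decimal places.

MAP estimate: 0.088

The posterior is Dirichlet(αᵢ + nᵢ) = Dirichlet(7, 7, 26, 19, 14).
For a Dirichlet(a₁,…,a_K) with all aᵢ > 1, the mode has j-th component (aⱼ − 1)/(Σaᵢ − K).
Here Σaᵢ = 73 and K = 5, so p_1 = (7 − 1)/(73 − 5) = 6/68 ≈ 0.088.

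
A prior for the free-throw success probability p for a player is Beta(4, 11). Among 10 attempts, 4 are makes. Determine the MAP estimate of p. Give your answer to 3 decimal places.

Prior: Beta(4, 11).
Data: 4 successes in 10 trials. The binomial likelihood contributes p^4(1−p)^6, so the posterior is Beta(4+4, 11+6) = Beta(8, 17).
For Beta(a, b) with a, b > 1 the mode is (a−1)/(a+b−2) = 7/23 ≈ 0.304.

p̂_MAP = 0.304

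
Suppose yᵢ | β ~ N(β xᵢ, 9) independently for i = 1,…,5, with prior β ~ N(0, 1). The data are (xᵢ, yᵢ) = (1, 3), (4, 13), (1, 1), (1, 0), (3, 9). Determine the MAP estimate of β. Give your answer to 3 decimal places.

log p(β | y) = −Σ(yᵢ − βxᵢ)²/(2·9) − β²/(2·1) + const.
Setting the derivative to zero: Σxᵢ(yᵢ − βxᵢ)/9 − β/1 = 0, so β = Σxᵢyᵢ / (Σxᵢ² + σ²/τ²).
Σxᵢyᵢ = 1·3 + 4·13 + 1·1 + 1·0 + 3·9 = 83; Σxᵢ² = 28; σ²/τ² = 9.
β̂_MAP = 83 / (28 + 9) = 83/37 ≈ 2.243.

β̂_MAP = 2.243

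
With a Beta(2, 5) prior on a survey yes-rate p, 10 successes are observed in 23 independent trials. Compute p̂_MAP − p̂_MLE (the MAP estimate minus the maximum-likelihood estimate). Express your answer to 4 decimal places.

Posterior is Beta(12, 18); MAP = (12−1)/(30−2) = 11/28 ≈ 0.39286.
MLE ignores the prior: p̂_MLE = k/n = 10/23 ≈ 0.43478.
Difference = 11/28 − 10/23 = -27/644 ≈ -0.0419.

MAP − MLE = -0.0419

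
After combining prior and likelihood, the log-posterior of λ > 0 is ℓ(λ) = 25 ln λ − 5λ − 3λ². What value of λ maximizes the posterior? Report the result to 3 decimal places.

λ̂_MAP = 1.667

ℓ'(λ) = 25/λ − 5 − 6λ. Setting this to zero and multiplying by λ: 6λ² + 5λ − 25 = 0.
λ = (−5 + √(5² + 4·6·25)) / (2·6) = (−5 + √625) / 12 = (−5 + 25)/12 = 5/3.
ℓ''(λ) = −25/λ² − 6 < 0, confirming a maximum.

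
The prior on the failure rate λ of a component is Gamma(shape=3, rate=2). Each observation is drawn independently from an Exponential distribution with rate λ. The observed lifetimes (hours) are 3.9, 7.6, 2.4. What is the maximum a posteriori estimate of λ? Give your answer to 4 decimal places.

The Exponential(rate=λ) likelihood is ∝ λ^n e^(−λΣtᵢ). Here n = 3 and Σtᵢ = 3.9 + 7.6 + 2.4 = 13.9.
Posterior ∝ λ^2e^(−2λ) · λ^3e^(−13.9λ) = λ^5e^(−15.9λ), i.e. Gamma(6, 15.9).
Mode = (a−1)/b = 5/15.9 ≈ 0.3145.

λ̂_MAP = 0.3145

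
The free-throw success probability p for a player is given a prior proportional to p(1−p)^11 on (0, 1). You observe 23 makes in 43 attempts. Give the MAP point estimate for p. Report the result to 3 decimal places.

The prior density ∝ p(1−p)^11 is the kernel of Beta(2, 12).
Data: 23 successes in 43 trials. The binomial likelihood contributes p^23(1−p)^20, so the posterior is Beta(2+23, 12+20) = Beta(25, 32).
For Beta(a, b) with a, b > 1 the mode is (a−1)/(a+b−2) = 24/55 ≈ 0.436.

p̂_MAP = 0.436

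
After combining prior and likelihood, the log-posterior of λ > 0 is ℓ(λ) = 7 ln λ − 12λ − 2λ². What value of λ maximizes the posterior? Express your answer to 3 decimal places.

ℓ'(λ) = 7/λ − 12 − 4λ. Setting this to zero and multiplying by λ: 4λ² + 12λ − 7 = 0.
λ = (−12 + √(12² + 4·4·7)) / (2·4) = (−12 + √256) / 8 = (−12 + 16)/8 = 1/2.
ℓ''(λ) = −7/λ² − 4 < 0, confirming a maximum.

λ̂_MAP = 0.500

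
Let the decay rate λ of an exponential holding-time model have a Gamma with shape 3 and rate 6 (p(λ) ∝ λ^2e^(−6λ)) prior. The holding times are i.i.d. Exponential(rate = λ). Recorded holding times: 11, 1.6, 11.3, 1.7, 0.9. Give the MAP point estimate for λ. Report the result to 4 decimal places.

The Exponential(rate=λ) likelihood is ∝ λ^n e^(−λΣtᵢ). Here n = 5 and Σtᵢ = 11 + 1.6 + 11.3 + 1.7 + 0.9 = 26.5.
Posterior ∝ λ^2e^(−6λ) · λ^5e^(−26.5λ) = λ^7e^(−32.5λ), i.e. Gamma(8, 32.5).
Mode = (a−1)/b = 7/32.5 ≈ 0.2154.

λ̂_MAP = 0.2154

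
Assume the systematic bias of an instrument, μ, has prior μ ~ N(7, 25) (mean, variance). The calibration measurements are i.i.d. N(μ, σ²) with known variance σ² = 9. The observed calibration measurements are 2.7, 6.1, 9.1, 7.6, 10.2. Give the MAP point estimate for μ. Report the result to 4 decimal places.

n = 5; x̄ = (2.7 + 6.1 + 9.1 + 7.6 + 10.2)/5 = 35.7/5 = 7.14.
For a Normal prior and Normal likelihood with known variance, the posterior is Normal; its mode equals its mean, the precision-weighted average.
Prior precision 1/σ₀² = 1/25 = 0.04; data precision n/σ² = 5/9.
μ̂ = (0.04·7 + (5/9)·7.14) / (0.04 + 5/9) = (637/150)/(134/225) = 1911/268 ≈ 7.1306.

μ̂_MAP = 7.1306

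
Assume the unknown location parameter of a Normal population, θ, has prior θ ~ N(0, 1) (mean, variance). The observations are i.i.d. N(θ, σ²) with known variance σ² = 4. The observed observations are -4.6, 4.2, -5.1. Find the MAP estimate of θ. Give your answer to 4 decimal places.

n = 3; x̄ = ((-4.6) + 4.2 + (-5.1))/3 = -5.5/3 = -11/6 ≈ -1.8333.
For a Normal prior and Normal likelihood with known variance, the posterior is Normal; its mode equals its mean, the precision-weighted average.
Prior precision 1/σ₀² = 1/1 = 1; data precision n/σ² = 3/4 = 0.75.
θ̂ = (1·0 + 0.75·(-11/6)) / (1 + 0.75) = (-1.375)/1.75 = -11/14 ≈ -0.7857.

θ̂_MAP = -0.7857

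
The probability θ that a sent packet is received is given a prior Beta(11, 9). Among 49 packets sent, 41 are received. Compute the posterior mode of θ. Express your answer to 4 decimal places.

Prior: Beta(11, 9).
Data: 41 successes in 49 trials. The binomial likelihood contributes θ^41(1−θ)^8, so the posterior is Beta(11+41, 9+8) = Beta(52, 17).
For Beta(a, b) with a, b > 1 the mode is (a−1)/(a+b−2) = 51/67 ≈ 0.7612.

θ̂_MAP = 0.7612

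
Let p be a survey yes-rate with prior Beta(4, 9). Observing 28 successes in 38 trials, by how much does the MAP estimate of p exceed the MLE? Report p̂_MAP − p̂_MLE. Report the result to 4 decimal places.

Posterior is Beta(32, 19); MAP = (32−1)/(51−2) = 31/49 ≈ 0.63265.
MLE ignores the prior: p̂_MLE = k/n = 28/38 ≈ 0.73684.
Difference = 31/49 − 28/38 = -97/931 ≈ -0.1042.

MAP − MLE = -0.1042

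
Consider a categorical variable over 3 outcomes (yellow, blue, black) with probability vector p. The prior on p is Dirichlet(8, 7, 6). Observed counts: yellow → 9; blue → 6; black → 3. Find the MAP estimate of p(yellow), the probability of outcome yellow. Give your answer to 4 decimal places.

The posterior is Dirichlet(αᵢ + nᵢ) = Dirichlet(17, 13, 9).
For a Dirichlet(a₁,…,a_K) with all aᵢ > 1, the mode has j-th component (aⱼ − 1)/(Σaᵢ − K).
Here Σaᵢ = 39 and K = 3, so p(yellow) = (17 − 1)/(39 − 3) = 16/36 ≈ 0.4444.

MAP estimate of p(yellow) = 0.4444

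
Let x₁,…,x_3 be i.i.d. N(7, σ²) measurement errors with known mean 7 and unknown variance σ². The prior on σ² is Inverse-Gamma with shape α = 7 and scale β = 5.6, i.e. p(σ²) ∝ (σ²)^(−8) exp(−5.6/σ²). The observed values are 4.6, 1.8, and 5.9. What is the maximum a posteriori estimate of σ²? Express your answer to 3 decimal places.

σ̂²_MAP = 2.379

Sum of squared deviations about the known mean: SS = (4.6−7)² + (1.8−7)² + (5.9−7)² = 34.01.
The Normal likelihood contributes (σ²)^(−n/2) exp(−SS/(2σ²)), so the posterior is Inverse-Gamma(α + n/2, β + SS/2) = Inverse-Gamma(8.5, 22.605).
The mode of Inverse-Gamma(a, b) is b/(a+1) = 22.605/9.5 ≈ 2.379.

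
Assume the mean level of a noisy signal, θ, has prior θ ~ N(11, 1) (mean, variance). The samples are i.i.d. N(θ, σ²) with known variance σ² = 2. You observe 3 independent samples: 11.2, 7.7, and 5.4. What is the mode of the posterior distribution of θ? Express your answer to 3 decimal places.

θ̂_MAP = 9.260

n = 3; x̄ = (11.2 + 7.7 + 5.4)/3 = 24.3/3 = 8.1.
For a Normal prior and Normal likelihood with known variance, the posterior is Normal; its mode equals its mean, the precision-weighted average.
Prior precision 1/σ₀² = 1/1 = 1; data precision n/σ² = 3/2 = 1.5.
θ̂ = (1·11 + 1.5·8.1) / (1 + 1.5) = 23.15/2.5 = 9.260.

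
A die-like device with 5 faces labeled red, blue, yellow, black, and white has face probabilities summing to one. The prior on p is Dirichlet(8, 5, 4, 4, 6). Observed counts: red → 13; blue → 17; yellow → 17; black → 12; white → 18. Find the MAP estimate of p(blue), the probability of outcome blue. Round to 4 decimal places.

MAP estimate of p(blue) = 0.2121

The posterior is Dirichlet(αᵢ + nᵢ) = Dirichlet(21, 22, 21, 16, 24).
For a Dirichlet(a₁,…,a_K) with all aᵢ > 1, the mode has j-th component (aⱼ − 1)/(Σaᵢ − K).
Here Σaᵢ = 104 and K = 5, so p(blue) = (22 − 1)/(104 − 5) = 21/99 ≈ 0.2121.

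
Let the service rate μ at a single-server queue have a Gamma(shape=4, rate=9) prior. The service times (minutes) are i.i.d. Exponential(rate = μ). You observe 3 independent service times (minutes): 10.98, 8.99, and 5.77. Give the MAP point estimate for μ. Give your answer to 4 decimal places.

The Exponential(rate=μ) likelihood is ∝ μ^n e^(−μΣtᵢ). Here n = 3 and Σtᵢ = 10.98 + 8.99 + 5.77 = 25.74.
Posterior ∝ μ^3e^(−9μ) · μ^3e^(−25.74μ) = μ^6e^(−34.74μ), i.e. Gamma(7, 34.74).
Mode = (a−1)/b = 6/34.74 ≈ 0.1727.

μ̂_MAP = 0.1727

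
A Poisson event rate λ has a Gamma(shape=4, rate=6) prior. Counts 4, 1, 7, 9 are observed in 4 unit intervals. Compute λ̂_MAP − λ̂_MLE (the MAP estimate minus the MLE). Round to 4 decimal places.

MAP − MLE = -2.8500

Σxᵢ = 21. Posterior is Gamma(25, 10); MAP = (25−1)/10 = 24/10 ≈ 2.40000.
MLE = x̄ = 21/4 ≈ 5.25000.
Difference = 24/10 − 21/4 = -57/20 ≈ -2.8500.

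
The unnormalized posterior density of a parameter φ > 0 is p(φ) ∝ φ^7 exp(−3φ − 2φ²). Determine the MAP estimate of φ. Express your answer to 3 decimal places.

φ̂_MAP = 1.000

ℓ'(φ) = 7/φ − 3 − 4φ. Setting this to zero and multiplying by φ: 4φ² + 3φ − 7 = 0.
φ = (−3 + √(3² + 4·4·7)) / (2·4) = (−3 + √121) / 8 = (−3 + 11)/8 = 1.
ℓ''(φ) = −7/φ² − 4 < 0, confirming a maximum.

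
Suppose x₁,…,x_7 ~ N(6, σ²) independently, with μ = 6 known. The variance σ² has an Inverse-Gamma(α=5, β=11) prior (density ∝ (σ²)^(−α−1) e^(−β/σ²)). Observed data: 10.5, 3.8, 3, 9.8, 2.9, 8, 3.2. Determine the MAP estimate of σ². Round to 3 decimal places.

Sum of squared deviations about the known mean: SS = (10.5−6)² + (3.8−6)² + (3−6)² + (9.8−6)² + (2.9−6)² + (8−6)² + (3.2−6)² = 69.98.
The Normal likelihood contributes (σ²)^(−n/2) exp(−SS/(2σ²)), so the posterior is Inverse-Gamma(α + n/2, β + SS/2) = Inverse-Gamma(8.5, 45.99).
The mode of Inverse-Gamma(a, b) is b/(a+1) = 45.99/9.5 ≈ 4.841.

σ̂²_MAP = 4.841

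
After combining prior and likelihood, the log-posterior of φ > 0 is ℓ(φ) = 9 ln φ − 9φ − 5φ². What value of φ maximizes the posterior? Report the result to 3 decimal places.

φ̂_MAP = 0.600

ℓ'(φ) = 9/φ − 9 − 10φ. Setting this to zero and multiplying by φ: 10φ² + 9φ − 9 = 0.
φ = (−9 + √(9² + 4·10·9)) / (2·10) = (−9 + √441) / 20 = (−9 + 21)/20 = 3/5.
ℓ''(φ) = −9/φ² − 10 < 0, confirming a maximum.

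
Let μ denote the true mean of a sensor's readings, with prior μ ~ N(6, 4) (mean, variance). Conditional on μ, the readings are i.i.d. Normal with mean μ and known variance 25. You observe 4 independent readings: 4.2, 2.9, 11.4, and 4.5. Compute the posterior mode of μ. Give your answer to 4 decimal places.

μ̂_MAP = 5.9024

n = 4; x̄ = (4.2 + 2.9 + 11.4 + 4.5)/4 = 23/4 = 5.75.
For a Normal prior and Normal likelihood with known variance, the posterior is Normal; its mode equals its mean, the precision-weighted average.
Prior precision 1/σ₀² = 1/4 = 0.25; data precision n/σ² = 4/25 = 0.16.
μ̂ = (0.25·6 + 0.16·5.75) / (0.25 + 0.16) = 2.42/0.41 = 242/41 ≈ 5.9024.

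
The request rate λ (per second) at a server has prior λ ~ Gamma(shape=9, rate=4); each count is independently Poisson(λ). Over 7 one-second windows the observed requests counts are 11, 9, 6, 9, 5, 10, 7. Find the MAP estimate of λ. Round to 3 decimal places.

Σxᵢ = 11+9+6+9+5+10+7 = 57, with n = 7.
Posterior ∝ λ^8e^(−4λ) · λ^57e^(−7λ) = λ^65e^(−11λ), i.e. Gamma(shape=66, rate=11).
The mode of a Gamma(a, b) with a ≥ 1 (shape–rate) is (a−1)/b = 65/11 ≈ 5.909.

λ̂_MAP = 5.909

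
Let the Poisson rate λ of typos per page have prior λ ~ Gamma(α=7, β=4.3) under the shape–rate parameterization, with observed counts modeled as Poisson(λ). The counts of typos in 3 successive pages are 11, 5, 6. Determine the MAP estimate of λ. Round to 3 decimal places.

λ̂_MAP = 3.836

Σxᵢ = 11+5+6 = 22, with n = 3.
Posterior ∝ λ^6e^(−4.3λ) · λ^22e^(−3λ) = λ^28e^(−7.3λ), i.e. Gamma(shape=29, rate=7.3).
The mode of a Gamma(a, b) with a ≥ 1 (shape–rate) is (a−1)/b = 28/7.3 ≈ 3.836.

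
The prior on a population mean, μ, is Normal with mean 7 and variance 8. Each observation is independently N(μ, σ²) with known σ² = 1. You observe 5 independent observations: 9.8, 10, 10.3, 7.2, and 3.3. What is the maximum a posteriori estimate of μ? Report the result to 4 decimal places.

n = 5; x̄ = (9.8 + 10 + 10.3 + 7.2 + 3.3)/5 = 40.6/5 = 8.12.
For a Normal prior and Normal likelihood with known variance, the posterior is Normal; its mode equals its mean, the precision-weighted average.
Prior precision 1/σ₀² = 1/8 = 0.125; data precision n/σ² = 5/1 = 5.
μ̂ = (0.125·7 + 5·8.12) / (0.125 + 5) = 41.475/5.125 = 1659/205 ≈ 8.0927.

μ̂_MAP = 8.0927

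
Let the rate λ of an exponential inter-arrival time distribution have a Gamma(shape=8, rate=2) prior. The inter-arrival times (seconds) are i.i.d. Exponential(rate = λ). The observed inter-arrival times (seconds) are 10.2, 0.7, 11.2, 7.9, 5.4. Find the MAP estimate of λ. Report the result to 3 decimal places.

λ̂_MAP = 0.321

The Exponential(rate=λ) likelihood is ∝ λ^n e^(−λΣtᵢ). Here n = 5 and Σtᵢ = 10.2 + 0.7 + 11.2 + 7.9 + 5.4 = 35.4.
Posterior ∝ λ^7e^(−2λ) · λ^5e^(−35.4λ) = λ^12e^(−37.4λ), i.e. Gamma(13, 37.4).
Mode = (a−1)/b = 12/37.4 ≈ 0.321.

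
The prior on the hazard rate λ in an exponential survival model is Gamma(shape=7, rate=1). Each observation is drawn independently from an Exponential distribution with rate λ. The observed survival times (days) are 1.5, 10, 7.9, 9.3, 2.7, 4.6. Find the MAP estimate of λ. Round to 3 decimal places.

The Exponential(rate=λ) likelihood is ∝ λ^n e^(−λΣtᵢ). Here n = 6 and Σtᵢ = 1.5 + 10 + 7.9 + 9.3 + 2.7 + 4.6 = 36.
Posterior ∝ λ^6e^(−1λ) · λ^6e^(−36λ) = λ^12e^(−37λ), i.e. Gamma(13, 37).
Mode = (a−1)/b = 12/37 ≈ 0.324.

λ̂_MAP = 0.324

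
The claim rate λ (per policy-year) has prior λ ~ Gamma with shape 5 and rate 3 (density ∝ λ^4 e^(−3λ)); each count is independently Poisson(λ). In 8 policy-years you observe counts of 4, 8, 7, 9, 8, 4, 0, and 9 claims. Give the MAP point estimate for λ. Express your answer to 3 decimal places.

λ̂_MAP = 4.818

Σxᵢ = 4+8+7+9+8+4+0+9 = 49, with n = 8.
Posterior ∝ λ^4e^(−3λ) · λ^49e^(−8λ) = λ^53e^(−11λ), i.e. Gamma(shape=54, rate=11).
The mode of a Gamma(a, b) with a ≥ 1 (shape–rate) is (a−1)/b = 53/11 ≈ 4.818.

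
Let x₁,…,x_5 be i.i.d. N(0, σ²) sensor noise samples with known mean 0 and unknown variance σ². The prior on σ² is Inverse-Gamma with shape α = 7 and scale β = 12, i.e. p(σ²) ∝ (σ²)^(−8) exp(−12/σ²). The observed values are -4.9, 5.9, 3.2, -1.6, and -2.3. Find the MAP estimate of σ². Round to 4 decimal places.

σ̂²_MAP = 4.8052

Sum of squared deviations about the known mean: SS = (-4.9−0)² + (5.9−0)² + (3.2−0)² + (-1.6−0)² + (-2.3−0)² = 76.91.
The Normal likelihood contributes (σ²)^(−n/2) exp(−SS/(2σ²)), so the posterior is Inverse-Gamma(α + n/2, β + SS/2) = Inverse-Gamma(9.5, 50.455).
The mode of Inverse-Gamma(a, b) is b/(a+1) = 50.455/10.5 ≈ 4.8052.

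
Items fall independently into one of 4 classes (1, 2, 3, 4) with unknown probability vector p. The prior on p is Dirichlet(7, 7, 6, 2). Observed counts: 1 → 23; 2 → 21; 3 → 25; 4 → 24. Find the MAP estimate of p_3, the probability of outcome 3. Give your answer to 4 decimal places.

MAP estimate: 0.2703

The posterior is Dirichlet(αᵢ + nᵢ) = Dirichlet(30, 28, 31, 26).
For a Dirichlet(a₁,…,a_K) with all aᵢ > 1, the mode has j-th component (aⱼ − 1)/(Σaᵢ − K).
Here Σaᵢ = 115 and K = 4, so p_3 = (31 − 1)/(115 − 4) = 30/111 ≈ 0.2703.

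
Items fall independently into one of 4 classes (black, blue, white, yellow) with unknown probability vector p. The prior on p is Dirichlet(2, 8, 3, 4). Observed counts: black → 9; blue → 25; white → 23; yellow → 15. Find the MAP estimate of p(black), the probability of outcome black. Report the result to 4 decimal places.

The posterior is Dirichlet(αᵢ + nᵢ) = Dirichlet(11, 33, 26, 19).
For a Dirichlet(a₁,…,a_K) with all aᵢ > 1, the mode has j-th component (aⱼ − 1)/(Σaᵢ − K).
Here Σaᵢ = 89 and K = 4, so p(black) = (11 − 1)/(89 − 4) = 10/85 ≈ 0.1176.

MAP estimate of p(black) = 0.1176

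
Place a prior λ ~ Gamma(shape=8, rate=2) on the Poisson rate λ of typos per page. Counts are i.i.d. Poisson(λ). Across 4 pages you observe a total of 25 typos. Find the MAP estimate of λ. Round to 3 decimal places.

Σxᵢ = 25, n = 4.
Posterior ∝ λ^7e^(−2λ) · λ^25e^(−4λ) = λ^32e^(−6λ), i.e. Gamma(shape=33, rate=6).
The mode of a Gamma(a, b) with a ≥ 1 (shape–rate) is (a−1)/b = 32/6 ≈ 5.333.

λ̂_MAP = 5.333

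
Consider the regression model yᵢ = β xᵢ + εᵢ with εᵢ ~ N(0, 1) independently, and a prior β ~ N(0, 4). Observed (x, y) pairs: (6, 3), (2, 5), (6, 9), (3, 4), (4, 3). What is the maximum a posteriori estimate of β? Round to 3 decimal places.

log p(β | y) = −Σ(yᵢ − βxᵢ)²/(2·1) − β²/(2·4) + const.
Setting the derivative to zero: Σxᵢ(yᵢ − βxᵢ)/1 − β/4 = 0, so β = Σxᵢyᵢ / (Σxᵢ² + σ²/τ²).
Σxᵢyᵢ = 6·3 + 2·5 + 6·9 + 3·4 + 4·3 = 106; Σxᵢ² = 101; σ²/τ² = 0.25.
β̂_MAP = 106 / (101 + 0.25) = 106/101.25 ≈ 1.047.

β̂_MAP = 1.047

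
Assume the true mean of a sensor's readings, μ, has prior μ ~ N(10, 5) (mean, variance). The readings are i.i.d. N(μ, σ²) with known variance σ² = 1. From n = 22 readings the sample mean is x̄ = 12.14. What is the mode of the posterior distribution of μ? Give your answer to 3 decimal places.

n = 22, x̄ = 12.14.
For a Normal prior and Normal likelihood with known variance, the posterior is Normal; its mode equals its mean, the precision-weighted average.
Prior precision 1/σ₀² = 1/5 = 0.2; data precision n/σ² = 22/1 = 22.
μ̂ = (0.2·10 + 22·12.14) / (0.2 + 22) = 269.08/22.2 = 6727/555 ≈ 12.121.

μ̂_MAP = 12.121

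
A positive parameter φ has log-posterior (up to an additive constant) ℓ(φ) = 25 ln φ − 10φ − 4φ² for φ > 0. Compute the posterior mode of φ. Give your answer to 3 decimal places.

φ̂_MAP = 1.250

ℓ'(φ) = 25/φ − 10 − 8φ. Setting this to zero and multiplying by φ: 8φ² + 10φ − 25 = 0.
φ = (−10 + √(10² + 4·8·25)) / (2·8) = (−10 + √900) / 16 = (−10 + 30)/16 = 5/4.
ℓ''(φ) = −25/φ² − 8 < 0, confirming a maximum.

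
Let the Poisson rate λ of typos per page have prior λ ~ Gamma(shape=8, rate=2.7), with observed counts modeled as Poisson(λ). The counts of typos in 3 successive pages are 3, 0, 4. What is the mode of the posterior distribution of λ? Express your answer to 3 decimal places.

Σxᵢ = 3+0+4 = 7, with n = 3.
Posterior ∝ λ^7e^(−2.7λ) · λ^7e^(−3λ) = λ^14e^(−5.7λ), i.e. Gamma(shape=15, rate=5.7).
The mode of a Gamma(a, b) with a ≥ 1 (shape–rate) is (a−1)/b = 14/5.7 ≈ 2.456.

λ̂_MAP = 2.456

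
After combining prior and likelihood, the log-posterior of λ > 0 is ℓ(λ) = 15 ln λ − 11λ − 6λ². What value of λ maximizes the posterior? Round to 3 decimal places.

ℓ'(λ) = 15/λ − 11 − 12λ. Setting this to zero and multiplying by λ: 12λ² + 11λ − 15 = 0.
λ = (−11 + √(11² + 4·12·15)) / (2·12) = (−11 + √841) / 24 = (−11 + 29)/24 = 3/4.
ℓ''(λ) = −15/λ² − 12 < 0, confirming a maximum.

λ̂_MAP = 0.750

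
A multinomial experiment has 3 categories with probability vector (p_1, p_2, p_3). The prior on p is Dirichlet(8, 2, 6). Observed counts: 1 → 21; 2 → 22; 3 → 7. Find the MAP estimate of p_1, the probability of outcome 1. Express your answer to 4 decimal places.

The posterior is Dirichlet(αᵢ + nᵢ) = Dirichlet(29, 24, 13).
For a Dirichlet(a₁,…,a_K) with all aᵢ > 1, the mode has j-th component (aⱼ − 1)/(Σaᵢ − K).
Here Σaᵢ = 66 and K = 3, so p_1 = (29 − 1)/(66 − 3) = 28/63 ≈ 0.4444.

MAP estimate: 0.4444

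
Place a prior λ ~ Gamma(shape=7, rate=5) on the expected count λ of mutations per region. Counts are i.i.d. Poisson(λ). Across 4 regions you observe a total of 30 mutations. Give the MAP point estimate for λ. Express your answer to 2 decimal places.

λ̂_MAP = 4.00

Σxᵢ = 30, n = 4.
Posterior ∝ λ^6e^(−5λ) · λ^30e^(−4λ) = λ^36e^(−9λ), i.e. Gamma(shape=37, rate=9).
The mode of a Gamma(a, b) with a ≥ 1 (shape–rate) is (a−1)/b = 36/9 ≈ 4.00.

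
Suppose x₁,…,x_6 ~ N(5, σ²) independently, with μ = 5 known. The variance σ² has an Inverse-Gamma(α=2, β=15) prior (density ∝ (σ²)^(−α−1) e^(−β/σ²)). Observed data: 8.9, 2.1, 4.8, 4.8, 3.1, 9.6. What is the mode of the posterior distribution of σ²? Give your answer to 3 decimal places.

Sum of squared deviations about the known mean: SS = (8.9−5)² + (2.1−5)² + (4.8−5)² + (4.8−5)² + (3.1−5)² + (9.6−5)² = 48.47.
The Normal likelihood contributes (σ²)^(−n/2) exp(−SS/(2σ²)), so the posterior is Inverse-Gamma(α + n/2, β + SS/2) = Inverse-Gamma(5, 39.235).
The mode of Inverse-Gamma(a, b) is b/(a+1) = 39.235/6 ≈ 6.539.

σ̂²_MAP = 6.539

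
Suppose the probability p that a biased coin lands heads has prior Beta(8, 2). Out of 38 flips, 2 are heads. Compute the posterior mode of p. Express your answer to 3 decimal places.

Prior: Beta(8, 2).
Data: 2 successes in 38 trials. The binomial likelihood contributes p^2(1−p)^36, so the posterior is Beta(8+2, 2+36) = Beta(10, 38).
For Beta(a, b) with a, b > 1 the mode is (a−1)/(a+b−2) = 9/46 ≈ 0.196.

p̂_MAP = 0.196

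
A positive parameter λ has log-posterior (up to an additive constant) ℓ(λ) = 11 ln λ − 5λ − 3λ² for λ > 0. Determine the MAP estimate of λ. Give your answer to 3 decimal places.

ℓ'(λ) = 11/λ − 5 − 6λ. Setting this to zero and multiplying by λ: 6λ² + 5λ − 11 = 0.
λ = (−5 + √(5² + 4·6·11)) / (2·6) = (−5 + √289) / 12 = (−5 + 17)/12 = 1.
ℓ''(λ) = −11/λ² − 6 < 0, confirming a maximum.

λ̂_MAP = 1.000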